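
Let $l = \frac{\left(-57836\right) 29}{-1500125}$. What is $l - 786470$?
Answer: $- \frac{1179801631506}{1500125} \approx -7.8647 \cdot 10^{5}$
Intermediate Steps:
$l = \frac{1677244}{1500125}$ ($l = \left(-1677244\right) \left(- \frac{1}{1500125}\right) = \frac{1677244}{1500125} \approx 1.1181$)
$l - 786470 = \frac{1677244}{1500125} - 786470 = - \frac{1179801631506}{1500125}$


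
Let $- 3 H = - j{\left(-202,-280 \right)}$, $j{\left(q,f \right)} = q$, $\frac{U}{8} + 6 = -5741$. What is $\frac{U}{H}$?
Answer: $\frac{68964}{101} \approx 682.81$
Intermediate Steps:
$U = -45976$ ($U = -48 + 8 \left(-5741\right) = -48 - 45928 = -45976$)
$H = - \frac{202}{3}$ ($H = - \frac{\left(-1\right) \left(-202\right)}{3} = \left(- \frac{1}{3}\right) 202 = - \frac{202}{3} \approx -67.333$)
$\frac{U}{H} = - \frac{45976}{- \frac{202}{3}} = \left(-45976\right) \left(- \frac{3}{202}\right) = \frac{68964}{101}$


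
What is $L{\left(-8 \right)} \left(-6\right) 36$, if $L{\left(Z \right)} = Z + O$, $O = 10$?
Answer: $-432$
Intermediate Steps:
$L{\left(Z \right)} = 10 + Z$ ($L{\left(Z \right)} = Z + 10 = 10 + Z$)
$L{\left(-8 \right)} \left(-6\right) 36 = \left(10 - 8\right) \left(-6\right) 36 = 2 \left(-6\right) 36 = \left(-12\right) 36 = -432$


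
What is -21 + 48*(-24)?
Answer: -1173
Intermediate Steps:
-21 + 48*(-24) = -21 - 1152 = -1173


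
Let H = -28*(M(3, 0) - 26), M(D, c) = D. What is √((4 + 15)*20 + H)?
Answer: 32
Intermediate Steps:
H = 644 (H = -28*(3 - 26) = -28*(-23) = 644)
√((4 + 15)*20 + H) = √((4 + 15)*20 + 644) = √(19*20 + 644) = √(380 + 644) = √1024 = 32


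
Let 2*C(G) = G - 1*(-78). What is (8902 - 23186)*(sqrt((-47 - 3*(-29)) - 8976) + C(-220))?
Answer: 1014164 - 28568*I*sqrt(2234) ≈ 1.0142e+6 - 1.3503e+6*I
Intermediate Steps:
C(G) = 39 + G/2 (C(G) = (G - 1*(-78))/2 = (G + 78)/2 = (78 + G)/2 = 39 + G/2)
(8902 - 23186)*(sqrt((-47 - 3*(-29)) - 8976) + C(-220)) = (8902 - 23186)*(sqrt((-47 - 3*(-29)) - 8976) + (39 + (1/2)*(-220))) = -14284*(sqrt((-47 + 87) - 8976) + (39 - 110)) = -14284*(sqrt(40 - 8976) - 71) = -14284*(sqrt(-8936) - 71) = -14284*(2*I*sqrt(2234) - 71) = -14284*(-71 + 2*I*sqrt(2234)) = 1014164 - 28568*I*sqrt(2234)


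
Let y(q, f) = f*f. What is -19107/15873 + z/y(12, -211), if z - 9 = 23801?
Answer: -14325049/21414601 ≈ -0.66894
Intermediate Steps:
z = 23810 (z = 9 + 23801 = 23810)
y(q, f) = f²
-19107/15873 + z/y(12, -211) = -19107/15873 + 23810/((-211)²) = -19107*1/15873 + 23810/44521 = -579/481 + 23810*(1/44521) = -579/481 + 23810/44521 = -14325049/21414601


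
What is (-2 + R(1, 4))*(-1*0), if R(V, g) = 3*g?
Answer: 0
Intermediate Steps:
(-2 + R(1, 4))*(-1*0) = (-2 + 3*4)*(-1*0) = (-2 + 12)*0 = 10*0 = 0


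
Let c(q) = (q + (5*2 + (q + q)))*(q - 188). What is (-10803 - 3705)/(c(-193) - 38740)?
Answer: -14508/178049 ≈ -0.081483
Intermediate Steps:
c(q) = (-188 + q)*(10 + 3*q) (c(q) = (q + (10 + 2*q))*(-188 + q) = (10 + 3*q)*(-188 + q) = (-188 + q)*(10 + 3*q))
(-10803 - 3705)/(c(-193) - 38740) = (-10803 - 3705)/((-1880 - 554*(-193) + 3*(-193)²) - 38740) = -14508/((-1880 + 106922 + 3*37249) - 38740) = -14508/((-1880 + 106922 + 111747) - 38740) = -14508/(216789 - 38740) = -14508/178049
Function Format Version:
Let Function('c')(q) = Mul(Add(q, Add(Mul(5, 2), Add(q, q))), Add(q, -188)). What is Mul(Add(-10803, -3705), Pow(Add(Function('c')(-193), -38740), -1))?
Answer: Rational(-14508, 178049) ≈ -0.081483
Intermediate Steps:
Function('c')(q) = Mul(Add(-188, q), Add(10, Mul(3, q))) (Function('c')(q) = Mul(Add(q, Add(10, Mul(2, q))), Add(-188, q)) = Mul(Add(10, Mul(3, q)), Add(-188, q)) = Mul(Add(-188, q), Add(10, Mul(3, q))))
Mul(Add(-10803, -3705), Pow(Add(Function('c')(-193), -38740), -1)) = Mul(Add(-10803, -3705), Pow(Add(Add(-1880, Mul(-554, -193), Mul(3, Pow(-193, 2))), -38740), -1)) = Mul(-14508, Pow(Add(Add(-1880, 106922, Mul(3, 37249)), -38740), -1)) = Mul(-14508, Pow(Add(Add(-1880, 106922, 111747), -38740), -1)) = Mul(-14508, Pow(Add(216789, -38740), -1)) = Mul(-14508, Pow(178049, -1)) = Mul(-14508, Rational(1, 178049)) = Rational(-14508, 178049)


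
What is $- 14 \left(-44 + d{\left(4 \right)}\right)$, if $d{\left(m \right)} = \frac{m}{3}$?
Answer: $\frac{1792}{3} \approx 597.33$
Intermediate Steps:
$d{\left(m \right)} = \frac{m}{3}$ ($d{\left(m \right)} = m \frac{1}{3} = \frac{m}{3}$)
$- 14 \left(-44 + d{\left(4 \right)}\right) = - 14 \left(-44 + \frac{1}{3} \cdot 4\right) = - 14 \left(-44 + \frac{4}{3}\right) = \left(-14\right) \left(- \frac{128}{3}\right) = \frac{1792}{3}$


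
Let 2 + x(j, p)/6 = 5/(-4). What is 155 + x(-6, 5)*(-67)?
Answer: 2923/2 ≈ 1461.5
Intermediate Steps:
x(j, p) = -39/2 (x(j, p) = -12 + 6*(5/(-4)) = -12 + 6*(5*(-¼)) = -12 + 6*(-5/4) = -12 - 15/2 = -39/2)
155 + x(-6, 5)*(-67) = 155 - 39/2*(-67) = 155 + 2613/2 = 2923/2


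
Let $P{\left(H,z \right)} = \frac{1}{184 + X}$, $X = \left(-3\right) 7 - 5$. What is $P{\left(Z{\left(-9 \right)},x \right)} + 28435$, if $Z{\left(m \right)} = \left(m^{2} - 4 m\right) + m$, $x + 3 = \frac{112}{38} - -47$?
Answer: $\frac{4492731}{158} \approx 28435.0$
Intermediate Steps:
$X = -26$ ($X = -21 - 5 = -26$)
$x = \frac{892}{19}$ ($x = -3 + \left(\frac{112}{38} - -47\right) = -3 + \left(112 \cdot \frac{1}{38} + 47\right) = -3 + \left(\frac{56}{19} + 47\right) = -3 + \frac{949}{19} = \frac{892}{19} \approx 46.947$)
$Z{\left(m \right)} = m^{2} - 3 m$
$P{\left(H,z \right)} = \frac{1}{158}$ ($P{\left(H,z \right)} = \frac{1}{184 - 26} = \frac{1}{158}$)
$P{\left(Z{\left(-9 \right)},x \right)} + 28435 = \frac{1}{158} + 28435 = \frac{4492731}{158}$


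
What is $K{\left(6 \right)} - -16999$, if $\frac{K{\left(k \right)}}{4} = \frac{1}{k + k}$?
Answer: $\frac{50998}{3} \approx 16999.0$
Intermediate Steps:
$K{\left(k \right)} = \frac{2}{k}$ ($K{\left(k \right)} = \frac{4}{k + k} = \frac{4}{2 k} = 4 \frac{1}{2 k} = \frac{2}{k}$)
$K{\left(6 \right)} - -16999 = \frac{2}{6} - -16999 = 2 \cdot \frac{1}{6} + 16999 = \frac{1}{3} + 16999 = \frac{50998}{3}$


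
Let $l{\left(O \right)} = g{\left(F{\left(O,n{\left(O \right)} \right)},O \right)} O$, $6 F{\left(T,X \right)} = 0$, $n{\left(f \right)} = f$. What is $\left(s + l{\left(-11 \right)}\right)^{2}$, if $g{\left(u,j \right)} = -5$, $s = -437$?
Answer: $145924$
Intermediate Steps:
$F{\left(T,X \right)} = 0$ ($F{\left(T,X \right)} = \frac{1}{6} \cdot 0 = 0$)
$l{\left(O \right)} = - 5 O$
$\left(s + l{\left(-11 \right)}\right)^{2} = \left(-437 - -55\right)^{2} = \left(-437 + 55\right)^{2} = \left(-382\right)^{2} = 145924$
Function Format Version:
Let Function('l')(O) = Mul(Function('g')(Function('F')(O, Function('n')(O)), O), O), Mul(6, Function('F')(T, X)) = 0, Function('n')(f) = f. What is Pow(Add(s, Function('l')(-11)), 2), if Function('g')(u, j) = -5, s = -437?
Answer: 145924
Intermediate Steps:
Function('F')(T, X) = 0 (Function('F')(T, X) = Mul(Rational(1, 6), 0) = 0)
Function('l')(O) = Mul(-5, O)
Pow(Add(s, Function('l')(-11)), 2) = Pow(Add(-437, Mul(-5, -11)), 2) = Pow(Add(-437, 55), 2) = Pow(-382, 2) = 145924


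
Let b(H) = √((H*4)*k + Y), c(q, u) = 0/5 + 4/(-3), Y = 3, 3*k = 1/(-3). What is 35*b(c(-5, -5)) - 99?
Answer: -99 + 35*√291/9 ≈ -32.661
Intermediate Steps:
k = -⅑ (k = (⅓)/(-3) = (⅓)*(-⅓) = -⅑ ≈ -0.11111)
c(q, u) = -4/3 (c(q, u) = 0*(⅕) + 4*(-⅓) = 0 - 4/3 = -4/3)
b(H) = √(3 - 4*H/9) (b(H) = √((H*4)*(-⅑) + 3) = √((4*H)*(-⅑) + 3) = √(-4*H/9 + 3) = √(3 - 4*H/9))
35*b(c(-5, -5)) - 99 = 35*(√(27 - 4*(-4/3))/3) - 99 = 35*(√(27 + 16/3)/3) - 99 = 35*(√(97/3)/3) - 99 = 35*((√291/3)/3) - 99 = 35*(√291/9) - 99 = 35*√291/9 - 99 = -99 + 35*√291/9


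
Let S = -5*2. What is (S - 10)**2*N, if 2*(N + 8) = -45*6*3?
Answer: -165200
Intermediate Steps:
S = -10
N = -413 (N = -8 + (-45*6*3)/2 = -8 + (-810)/2 = -8 + (-45*18)/2 = -8 + (1/2)*(-810) = -8 - 405 = -413)
(S - 10)**2*N = (-10 - 10)**2*(-413) = (-20)**2*(-413) = 400*(-413) = -165200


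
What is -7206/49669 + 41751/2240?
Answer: 2057588979/111258560 ≈ 18.494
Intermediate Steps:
-7206/49669 + 41751/2240 = 2057588979/111258560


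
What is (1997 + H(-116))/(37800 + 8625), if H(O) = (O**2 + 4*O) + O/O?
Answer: 2998/9285 ≈ 0.32289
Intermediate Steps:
H(O) = 1 + O**2 + 4*O (H(O) = (O**2 + 4*O) + 1 = 1 + O**2 + 4*O)
(1997 + H(-116))/(37800 + 8625) = (1997 + (1 + (-116)**2 + 4*(-116)))/(37800 + 8625) = (1997 + (1 + 13456 - 464))/46425 = (1997 + 12993)*(1/46425) = 14990*(1/46425) = 2998/9285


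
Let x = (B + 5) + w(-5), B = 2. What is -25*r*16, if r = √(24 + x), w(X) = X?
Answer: -400*√26 ≈ -2039.6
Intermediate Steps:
x = 2 (x = (2 + 5) - 5 = 7 - 5 = 2)
r = √26 (r = √(24 + 2) = √26 ≈ 5.0990)
-25*r*16 = -25*√26*16 = -400*√26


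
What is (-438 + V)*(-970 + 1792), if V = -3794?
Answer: -3478704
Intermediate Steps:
(-438 + V)*(-970 + 1792) = (-438 - 3794)*(-970 + 1792) = -4232*822 = -3478704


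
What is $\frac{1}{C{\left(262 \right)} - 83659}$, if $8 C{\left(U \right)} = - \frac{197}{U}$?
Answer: $- \frac{2096}{175349461} \approx -1.1953 \cdot 10^{-5}$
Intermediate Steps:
$C{\left(U \right)} = - \frac{197}{8 U}$ ($C{\left(U \right)} = \frac{\left(-197\right) \frac{1}{U}}{8} = - \frac{197}{8 U}$)
$\frac{1}{C{\left(262 \right)} - 83659} = \frac{1}{- \frac{197}{8 \cdot 262} - 83659} = \frac{1}{\left(- \frac{197}{8}\right) \frac{1}{262} - 83659} = \frac{1}{- \frac{197}{2096} - 83659} = \frac{1}{- \frac{175349461}{2096}} = - \frac{2096}{175349461}$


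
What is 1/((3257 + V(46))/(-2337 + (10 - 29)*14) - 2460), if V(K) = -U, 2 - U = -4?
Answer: -2603/6406631 ≈ -0.00040630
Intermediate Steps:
U = 6 (U = 2 - 1*(-4) = 2 + 4 = 6)
V(K) = -6 (V(K) = -1*6 = -6)
1/((3257 + V(46))/(-2337 + (10 - 29)*14) - 2460) = 1/((3257 - 6)/(-2337 + (10 - 29)*14) - 2460) = 1/(3251/(-2337 - 19*14) - 2460) = 1/(3251/(-2337 - 266) - 2460) = 1/(3251/(-2603) - 2460) = 1/(3251*(-1/2603) - 2460) = 1/(-3251/2603 - 2460) = 1/(-6406631/2603) = -2603/6406631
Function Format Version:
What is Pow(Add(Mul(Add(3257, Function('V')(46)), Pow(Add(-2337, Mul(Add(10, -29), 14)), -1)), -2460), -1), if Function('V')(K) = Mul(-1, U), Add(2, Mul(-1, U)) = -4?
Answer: Rational(-2603, 6406631) ≈ -0.00040630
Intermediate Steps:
U = 6 (U = Add(2, Mul(-1, -4)) = Add(2, 4) = 6)
Function('V')(K) = -6 (Function('V')(K) = Mul(-1, 6) = -6)
Pow(Add(Mul(Add(3257, Function('V')(46)), Pow(Add(-2337, Mul(Add(10, -29), 14)), -1)), -2460), -1) = Pow(Add(Mul(Add(3257, -6), Pow(Add(-2337, Mul(Add(10, -29), 14)), -1)), -2460), -1) = Pow(Add(Mul(3251, Pow(Add(-2337, Mul(-19, 14)), -1)), -2460), -1) = Pow(Add(Mul(3251, Pow(Add(-2337, -266), -1)), -2460), -1) = Pow(Add(Mul(3251, Pow(-2603, -1)), -2460), -1) = Pow(Add(Mul(3251, Rational(-1, 2603)), -2460), -1) = Pow(Add(Rational(-3251, 2603), -2460), -1) = Pow(Rational(-6406631, 2603), -1) = Rational(-2603, 6406631)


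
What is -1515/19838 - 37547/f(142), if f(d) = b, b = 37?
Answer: -744913441/734006 ≈ -1014.9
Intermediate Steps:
f(d) = 37
-1515/19838 - 37547/f(142) = -1515/19838 - 37547/37 = -744913441/734006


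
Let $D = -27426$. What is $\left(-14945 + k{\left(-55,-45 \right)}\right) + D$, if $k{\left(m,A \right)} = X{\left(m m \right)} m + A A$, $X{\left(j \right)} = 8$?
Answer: $-40786$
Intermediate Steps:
$k{\left(m,A \right)} = A^{2} + 8 m$ ($k{\left(m,A \right)} = 8 m + A A = 8 m + A^{2} = A^{2} + 8 m$)
$\left(-14945 + k{\left(-55,-45 \right)}\right) + D = \left(-14945 + \left(\left(-45\right)^{2} + 8 \left(-55\right)\right)\right) - 27426 = \left(-14945 + \left(2025 - 440\right)\right) - 27426 = \left(-14945 + 1585\right) - 27426 = -13360 - 27426 = -40786$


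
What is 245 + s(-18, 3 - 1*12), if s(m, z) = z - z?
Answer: 245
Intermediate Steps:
s(m, z) = 0
245 + s(-18, 3 - 1*12) = 245 + 0 = 245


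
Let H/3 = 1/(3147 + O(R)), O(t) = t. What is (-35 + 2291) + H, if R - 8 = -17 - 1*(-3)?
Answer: 2362033/1047 ≈ 2256.0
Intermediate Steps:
R = -6 (R = 8 + (-17 - 1*(-3)) = 8 + (-17 + 3) = 8 - 14 = -6)
H = 1/1047 (H = 3/(3147 - 6) = 3/3141 = 3*(1/3141) = 1/1047 ≈ 0.00095511)
(-35 + 2291) + H = (-35 + 2291) + 1/1047 = 2256 + 1/1047 = 2362033/1047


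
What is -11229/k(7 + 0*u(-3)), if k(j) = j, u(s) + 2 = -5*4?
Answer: -11229/7 ≈ -1604.1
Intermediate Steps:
u(s) = -22 (u(s) = -2 - 5*4 = -2 - 20 = -22)
-11229/k(7 + 0*u(-3)) = -11229/(7 + 0*(-22)) = -11229/(7 + 0) = -11229/7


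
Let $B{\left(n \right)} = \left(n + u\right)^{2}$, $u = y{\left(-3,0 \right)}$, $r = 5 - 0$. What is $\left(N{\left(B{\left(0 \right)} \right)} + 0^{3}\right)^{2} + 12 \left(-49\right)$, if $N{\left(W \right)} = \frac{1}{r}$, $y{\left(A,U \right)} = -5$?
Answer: $- \frac{14699}{25} \approx -587.96$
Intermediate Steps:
$r = 5$ ($r = 5 + 0 = 5$)
$u = -5$
$B{\left(n \right)} = \left(-5 + n\right)^{2}$ ($B{\left(n \right)} = \left(n - 5\right)^{2} = \left(-5 + n\right)^{2}$)
$N{\left(W \right)} = \frac{1}{5}$
$\left(N{\left(B{\left(0 \right)} \right)} + 0^{3}\right)^{2} + 12 \left(-49\right) = \left(\frac{1}{5} + 0^{3}\right)^{2} + 12 \left(-49\right) = \left(\frac{1}{5} + 0\right)^{2} - 588 = \left(\frac{1}{5}\right)^{2} - 588 = \frac{1}{25} - 588 = - \frac{14699}{25}$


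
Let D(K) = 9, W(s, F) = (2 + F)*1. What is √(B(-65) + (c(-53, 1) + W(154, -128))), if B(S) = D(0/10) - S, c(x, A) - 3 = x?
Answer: I*√102 ≈ 10.1*I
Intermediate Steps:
c(x, A) = 3 + x
W(s, F) = 2 + F
B(S) = 9 - S
√(B(-65) + (c(-53, 1) + W(154, -128))) = √((9 - 1*(-65)) + ((3 - 53) + (2 - 128))) = √((9 + 65) + (-50 - 126)) = √(74 - 176) = √(-102) = I*√102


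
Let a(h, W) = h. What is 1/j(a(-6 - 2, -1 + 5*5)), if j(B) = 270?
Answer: 1/270 ≈ 0.0037037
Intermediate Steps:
1/j(a(-6 - 2, -1 + 5*5)) = 1/270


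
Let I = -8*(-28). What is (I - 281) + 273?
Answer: 216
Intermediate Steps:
I = 224
(I - 281) + 273 = (224 - 281) + 273 = -57 + 273 = 216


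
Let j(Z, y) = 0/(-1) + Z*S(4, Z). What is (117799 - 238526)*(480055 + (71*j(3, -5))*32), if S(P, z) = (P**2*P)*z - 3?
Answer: -213479018833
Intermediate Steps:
S(P, z) = -3 + z*P**3 (S(P, z) = P**3*z - 3 = z*P**3 - 3 = -3 + z*P**3)
j(Z, y) = Z*(-3 + 64*Z) (j(Z, y) = 0/(-1) + Z*(-3 + Z*4**3) = 0*(-1) + Z*(-3 + Z*64) = 0 + Z*(-3 + 64*Z) = Z*(-3 + 64*Z))
(117799 - 238526)*(480055 + (71*j(3, -5))*32) = (117799 - 238526)*(480055 + (71*(3*(-3 + 64*3)))*32) = -120727*(480055 + (71*(3*(-3 + 192)))*32) = -120727*(480055 + (71*(3*189))*32) = -120727*(480055 + (71*567)*32) = -120727*(480055 + 40257*32) = -120727*(480055 + 1288224) = -120727*1768279 = -213479018833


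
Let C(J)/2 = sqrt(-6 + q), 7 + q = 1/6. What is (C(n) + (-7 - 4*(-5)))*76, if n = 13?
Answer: 988 + 76*I*sqrt(462)/3 ≈ 988.0 + 544.52*I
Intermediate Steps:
q = -41/6 (q = -7 + 1/6 = -41/6 ≈ -6.8333)
C(J) = I*sqrt(462)/3 (C(J) = 2*sqrt(-6 - 41/6) = 2*sqrt(-77/6) = 2*(I*sqrt(462)/6) = I*sqrt(462)/3)
(C(n) + (-7 - 4*(-5)))*76 = (I*sqrt(462)/3 + (-7 - 4*(-5)))*76 = (I*sqrt(462)/3 + (-7 + 20))*76 = (I*sqrt(462)/3 + 13)*76 = (13 + I*sqrt(462)/3)*76 = 988 + 76*I*sqrt(462)/3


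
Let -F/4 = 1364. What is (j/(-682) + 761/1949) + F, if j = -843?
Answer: -7250051399/1329218 ≈ -5454.4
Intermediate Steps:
F = -5456 (F = -4*1364 = -5456)
(j/(-682) + 761/1949) + F = (-843/(-682) + 761/1949) - 5456 = (-843*(-1/682) + 761*(1/1949)) - 5456 = (843/682 + 761/1949) - 5456 = 2162009/1329218 - 5456 = -7250051399/1329218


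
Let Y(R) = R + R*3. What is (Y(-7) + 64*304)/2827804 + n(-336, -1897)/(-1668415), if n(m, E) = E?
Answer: 1349225386/168498236095 ≈ 0.0080074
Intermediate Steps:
Y(R) = 4*R (Y(R) = R + 3*R = 4*R)
(Y(-7) + 64*304)/2827804 + n(-336, -1897)/(-1668415) = (4*(-7) + 64*304)/2827804 - 1897/(-1668415) = (-28 + 19456)*(1/2827804) - 1897*(-1/1668415) = 19428*(1/2827804) + 271/238345 = 4857/706951 + 271/238345 = 1349225386/168498236095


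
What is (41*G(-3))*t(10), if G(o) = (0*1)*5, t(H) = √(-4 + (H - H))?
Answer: 0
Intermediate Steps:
t(H) = 2*I (t(H) = √(-4 + 0) = √(-4) = 2*I)
G(o) = 0 (G(o) = 0*5 = 0)
(41*G(-3))*t(10) = (41*0)*(2*I) = 0*(2*I) = 0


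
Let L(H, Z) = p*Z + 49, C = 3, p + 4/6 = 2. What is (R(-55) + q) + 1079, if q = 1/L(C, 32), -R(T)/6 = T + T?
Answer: 478228/275 ≈ 1739.0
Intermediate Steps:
p = 4/3 (p = -2/3 + 2 = 4/3 ≈ 1.3333)
R(T) = -12*T (R(T) = -6*(T + T) = -12*T)
L(H, Z) = 49 + 4*Z/3 (L(H, Z) = 4*Z/3 + 49 = 49 + 4*Z/3)
q = 3/275 (q = 1/(49 + (4/3)*32) = 1/(49 + 128/3) = 1/(275/3) = 3/275 ≈ 0.010909)
(R(-55) + q) + 1079 = (-12*(-55) + 3/275) + 1079 = (660 + 3/275) + 1079 = 181503/275 + 1079 = 478228/275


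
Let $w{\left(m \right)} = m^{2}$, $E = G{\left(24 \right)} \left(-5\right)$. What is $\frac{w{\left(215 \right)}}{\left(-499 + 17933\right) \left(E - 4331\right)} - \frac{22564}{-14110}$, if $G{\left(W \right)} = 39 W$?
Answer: $\frac{1772050968893}{1108324795570} \approx 1.5989$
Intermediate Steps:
$E = -4680$ ($E = 39 \cdot 24 \left(-5\right) = 936 \left(-5\right) = -4680$)
$\frac{w{\left(215 \right)}}{\left(-499 + 17933\right) \left(E - 4331\right)} - \frac{22564}{-14110} = \frac{215^{2}}{\left(-499 + 17933\right) \left(-4680 - 4331\right)} - \frac{22564}{-14110} = \frac{46225}{17434 \left(-9011\right)} - - \frac{11282}{7055} = \frac{46225}{-157097774} + \frac{11282}{7055} = 46225 \left(- \frac{1}{157097774}\right) + \frac{11282}{7055} = - \frac{46225}{157097774} + \frac{11282}{7055} = \frac{1772050968893}{1108324795570}$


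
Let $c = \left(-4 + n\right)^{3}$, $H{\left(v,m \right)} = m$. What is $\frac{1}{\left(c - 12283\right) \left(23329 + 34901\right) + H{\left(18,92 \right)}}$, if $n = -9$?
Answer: $- \frac{1}{843170308} \approx -1.186 \cdot 10^{-9}$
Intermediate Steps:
$c = -2197$ ($c = \left(-4 - 9\right)^{3} = \left(-13\right)^{3} = -2197$)
$\frac{1}{\left(c - 12283\right) \left(23329 + 34901\right) + H{\left(18,92 \right)}} = \frac{1}{\left(-2197 - 12283\right) \left(23329 + 34901\right) + 92} = \frac{1}{\left(-14480\right) 58230 + 92} = \frac{1}{-843170400 + 92} = \frac{1}{-843170308} = - \frac{1}{843170308}$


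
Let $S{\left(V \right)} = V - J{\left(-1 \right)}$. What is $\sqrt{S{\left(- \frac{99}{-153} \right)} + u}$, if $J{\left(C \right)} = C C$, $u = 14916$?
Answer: $\frac{3 \sqrt{478958}}{17} \approx 122.13$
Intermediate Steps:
$J{\left(C \right)} = C^{2}$
$S{\left(V \right)} = -1 + V$ ($S{\left(V \right)} = V - \left(-1\right)^{2} = V - 1 = -1 + V$)
$\sqrt{S{\left(- \frac{99}{-153} \right)} + u} = \sqrt{\left(-1 - \frac{99}{-153}\right) + 14916} = \sqrt{\left(-1 - - \frac{11}{17}\right) + 14916} = \sqrt{\left(-1 + \frac{11}{17}\right) + 14916} = \sqrt{- \frac{6}{17} + 14916} = \sqrt{\frac{253566}{17}} = \frac{3 \sqrt{478958}}{17}$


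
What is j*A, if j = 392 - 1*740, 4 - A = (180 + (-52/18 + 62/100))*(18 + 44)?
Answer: 287500084/75 ≈ 3.8333e+6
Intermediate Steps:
A = -2478449/225 (A = 4 - (180 + (-52/18 + 62/100))*(18 + 44) = 4 - (180 + (-52*1/18 + 62*(1/100)))*62 = 4 - (180 + (-26/9 + 31/50))*62 = 4 - (180 - 1021/450)*62 = 4 - 79979*62/450 = 4 - 1*2479349/225 = 4 - 2479349/225 = -2478449/225 ≈ -11015.)
j = -348 (j = 392 - 740 = -348)
j*A = -348*(-2478449/225) = 287500084/75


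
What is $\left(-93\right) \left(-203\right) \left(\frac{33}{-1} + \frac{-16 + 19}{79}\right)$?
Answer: $- \frac{49160916}{79} \approx -6.2229 \cdot 10^{5}$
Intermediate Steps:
$\left(-93\right) \left(-203\right) \left(\frac{33}{-1} + \frac{-16 + 19}{79}\right) = 18879 \left(33 \left(-1\right) + 3 \cdot \frac{1}{79}\right) = 18879 \left(-33 + \frac{3}{79}\right) = 18879 \left(- \frac{2604}{79}\right) = - \frac{49160916}{79}$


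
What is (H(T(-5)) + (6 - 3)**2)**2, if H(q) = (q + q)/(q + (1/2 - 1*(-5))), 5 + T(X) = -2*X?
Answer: 43681/441 ≈ 99.050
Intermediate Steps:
T(X) = -5 - 2*X
H(q) = 2*q/(11/2 + q) (H(q) = (2*q)/(q + (1/2 + 5)) = (2*q)/(q + 11/2) = (2*q)/(11/2 + q) = 2*q/(11/2 + q))
(H(T(-5)) + (6 - 3)**2)**2 = (4*(-5 - 2*(-5))/(11 + 2*(-5 - 2*(-5))) + (6 - 3)**2)**2 = (4*(-5 + 10)/(11 + 2*(-5 + 10)) + 3**2)**2 = (4*5/(11 + 2*5) + 9)**2 = (4*5/(11 + 10) + 9)**2 = (4*5/21 + 9)**2 = (4*5*(1/21) + 9)**2 = (20/21 + 9)**2 = (209/21)**2 = 43681/441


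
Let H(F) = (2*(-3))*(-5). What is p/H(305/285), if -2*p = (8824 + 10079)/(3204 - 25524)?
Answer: 6301/446400 ≈ 0.014115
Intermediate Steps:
H(F) = 30 (H(F) = -6*(-5) = 30)
p = 6301/14880 (p = -(8824 + 10079)/(2*(3204 - 25524)) = -18903/(2*(-22320)) = -18903*(-1)/(2*22320) = -½*(-6301/7440) = 6301/14880 ≈ 0.42345)
p/H(305/285) = (6301/14880)/30 = (6301/14880)*(1/30) = 6301/446400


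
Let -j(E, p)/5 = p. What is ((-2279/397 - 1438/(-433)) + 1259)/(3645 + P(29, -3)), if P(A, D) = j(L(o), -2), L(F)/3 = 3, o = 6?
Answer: 216007438/628298155 ≈ 0.34380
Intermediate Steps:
L(F) = 9 (L(F) = 3*3 = 9)
j(E, p) = -5*p
P(A, D) = 10 (P(A, D) = -5*(-2) = 10)
((-2279/397 - 1438/(-433)) + 1259)/(3645 + P(29, -3)) = ((-2279/397 - 1438/(-433)) + 1259)/(3645 + 10) = ((-2279*1/397 - 1438*(-1/433)) + 1259)/3655 = ((-2279/397 + 1438/433) + 1259)*(1/3655) = (-415921/171901 + 1259)*(1/3655) = (216007438/171901)*(1/3655) = 216007438/628298155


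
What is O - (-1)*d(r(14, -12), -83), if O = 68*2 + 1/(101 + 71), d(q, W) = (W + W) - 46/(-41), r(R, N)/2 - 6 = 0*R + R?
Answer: -203607/7052 ≈ -28.872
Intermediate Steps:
r(R, N) = 12 + 2*R (r(R, N) = 12 + 2*(0*R + R) = 12 + 2*(0 + R) = 12 + 2*R)
d(q, W) = 46/41 + 2*W (d(q, W) = 2*W - 46*(-1/41) = 2*W + 46/41 = 46/41 + 2*W)
O = 23393/172 (O = 136 + 1/172 = 23393/172 ≈ 136.01)
O - (-1)*d(r(14, -12), -83) = 23393/172 - (-1)*(46/41 + 2*(-83)) = 23393/172 - (-1)*(46/41 - 166) = 23393/172 - (-1)*(-6760)/41 = 23393/172 - 1*6760/41 = 23393/172 - 6760/41 = -203607/7052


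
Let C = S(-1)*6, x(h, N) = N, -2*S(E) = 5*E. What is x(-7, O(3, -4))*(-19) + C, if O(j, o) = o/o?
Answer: -4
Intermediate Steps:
O(j, o) = 1
S(E) = -5*E/2
C = 15 (C = -5/2*(-1)*6 = (5/2)*6 = 15)
x(-7, O(3, -4))*(-19) + C = 1*(-19) + 15 = -19 + 15 = -4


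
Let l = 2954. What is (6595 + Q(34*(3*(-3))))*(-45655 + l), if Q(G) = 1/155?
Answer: -43650072426/155 ≈ -2.8161e+8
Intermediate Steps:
Q(G) = 1/155
(6595 + Q(34*(3*(-3))))*(-45655 + l) = (6595 + 1/155)*(-45655 + 2954) = (1022226/155)*(-42701) = -43650072426/155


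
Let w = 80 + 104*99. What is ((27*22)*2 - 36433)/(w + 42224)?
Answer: -7049/10520 ≈ -0.67006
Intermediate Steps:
w = 10376 (w = 80 + 10296 = 10376)
((27*22)*2 - 36433)/(w + 42224) = ((27*22)*2 - 36433)/(10376 + 42224) = (594*2 - 36433)/52600 = (1188 - 36433)*(1/52600) = -35245*1/52600 = -7049/10520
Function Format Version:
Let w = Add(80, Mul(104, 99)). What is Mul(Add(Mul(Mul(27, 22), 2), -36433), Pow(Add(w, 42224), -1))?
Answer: Rational(-7049, 10520) ≈ -0.67006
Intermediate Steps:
w = 10376 (w = Add(80, 10296) = 10376)
Mul(Add(Mul(Mul(27, 22), 2), -36433), Pow(Add(w, 42224), -1)) = Mul(Add(Mul(Mul(27, 22), 2), -36433), Pow(Add(10376, 42224), -1)) = Mul(Add(Mul(594, 2), -36433), Pow(52600, -1)) = Mul(Add(1188, -36433), Rational(1, 52600)) = Mul(-35245, Rational(1, 52600)) = Rational(-7049, 10520)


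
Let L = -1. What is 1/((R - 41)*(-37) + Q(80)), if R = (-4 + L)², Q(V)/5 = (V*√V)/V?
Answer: 37/21779 - 5*√5/87116 ≈ 0.0015705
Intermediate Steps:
Q(V) = 5*√V (Q(V) = 5*((V*√V)/V) = 5*(V^(3/2)/V) = 5*√V)
R = 25 (R = (-4 - 1)² = (-5)² = 25)
1/((R - 41)*(-37) + Q(80)) = 1/((25 - 41)*(-37) + 5*√80) = 1/(-16*(-37) + 5*(4*√5)) = 1/(592 + 20*√5)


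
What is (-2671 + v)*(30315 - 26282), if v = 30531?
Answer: 112359380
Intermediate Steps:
(-2671 + v)*(30315 - 26282) = (-2671 + 30531)*(30315 - 26282) = 27860*4033 = 112359380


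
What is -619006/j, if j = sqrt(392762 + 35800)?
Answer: -309503*sqrt(47618)/71427 ≈ -945.56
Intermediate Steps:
j = 3*sqrt(47618) (j = sqrt(428562) = 3*sqrt(47618) ≈ 654.65)
-619006/j = -619006*sqrt(47618)/142854 = -309503*sqrt(47618)/71427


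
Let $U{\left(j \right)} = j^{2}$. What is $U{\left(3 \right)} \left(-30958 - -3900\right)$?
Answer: $-243522$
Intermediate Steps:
$U{\left(3 \right)} \left(-30958 - -3900\right) = 3^{2} \left(-30958 - -3900\right) = 9 \left(-30958 + 3900\right) = 9 \left(-27058\right) = -243522$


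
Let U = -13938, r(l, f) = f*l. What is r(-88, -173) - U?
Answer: 29162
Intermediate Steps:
r(-88, -173) - U = -173*(-88) - 1*(-13938) = 15224 + 13938 = 29162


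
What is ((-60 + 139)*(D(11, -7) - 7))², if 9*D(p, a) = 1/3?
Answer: 220581904/729 ≈ 3.0258e+5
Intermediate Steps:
D(p, a) = 1/27 (D(p, a) = (⅑)/3 = (⅑)*(⅓) = 1/27)
((-60 + 139)*(D(11, -7) - 7))² = ((-60 + 139)*(1/27 - 7))² = (79*(-188/27))² = (-14852/27)² = 220581904/729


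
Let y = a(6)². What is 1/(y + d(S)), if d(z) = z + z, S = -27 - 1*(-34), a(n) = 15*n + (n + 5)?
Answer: 1/10215 ≈ 9.7895e-5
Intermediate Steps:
a(n) = 5 + 16*n (a(n) = 15*n + (5 + n) = 5 + 16*n)
S = 7 (S = -27 + 34 = 7)
y = 10201 (y = (5 + 16*6)² = (5 + 96)² = 101² = 10201)
d(z) = 2*z
1/(y + d(S)) = 1/(10201 + 2*7) = 1/(10201 + 14) = 1/10215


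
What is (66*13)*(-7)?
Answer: -6006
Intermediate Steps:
(66*13)*(-7) = 858*(-7) = -6006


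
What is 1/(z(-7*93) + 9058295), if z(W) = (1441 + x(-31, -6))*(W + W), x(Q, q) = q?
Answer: 1/7189925 ≈ 1.3908e-7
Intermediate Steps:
z(W) = 2870*W (z(W) = (1441 - 6)*(W + W) = 1435*(2*W) = 2870*W)
1/(z(-7*93) + 9058295) = 1/(2870*(-7*93) + 9058295) = 1/(2870*(-651) + 9058295) = 1/(-1868370 + 9058295) = 1/7189925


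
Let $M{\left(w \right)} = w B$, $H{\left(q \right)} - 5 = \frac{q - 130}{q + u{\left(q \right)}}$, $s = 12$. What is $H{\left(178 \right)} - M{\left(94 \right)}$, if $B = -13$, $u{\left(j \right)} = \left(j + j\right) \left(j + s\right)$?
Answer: $\frac{13868789}{11303} \approx 1227.0$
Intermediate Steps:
$u{\left(j \right)} = 2 j \left(12 + j\right)$ ($u{\left(j \right)} = \left(j + j\right) \left(j + 12\right) = 2 j \left(12 + j\right)$)
$H{\left(q \right)} = 5 + \frac{-130 + q}{q + 2 q \left(12 + q\right)}$ ($H{\left(q \right)} = 5 + \frac{q - 130}{q + 2 q \left(12 + q\right)} = 5 + \frac{-130 + q}{q + 2 q \left(12 + q\right)}$)
$M{\left(w \right)} = - 13 w$ ($M{\left(w \right)} = w \left(-13\right) = - 13 w$)
$H{\left(178 \right)} - M{\left(94 \right)} = \frac{2 \left(-65 + 5 \cdot 178^{2} + 63 \cdot 178\right)}{178 \left(25 + 2 \cdot 178\right)} - \left(-13\right) 94 = 2 \cdot \frac{1}{178} \frac{1}{25 + 356} \left(-65 + 5 \cdot 31684 + 11214\right) - -1222 = 2 \cdot \frac{1}{178} \cdot \frac{1}{381} \left(-65 + 158420 + 11214\right) + 1222 = 2 \cdot \frac{1}{178} \cdot \frac{1}{381} \cdot 169569 + 1222 = \frac{56523}{11303} + 1222 = \frac{13868789}{11303}$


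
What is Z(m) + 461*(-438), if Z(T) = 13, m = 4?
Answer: -201905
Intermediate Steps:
Z(m) + 461*(-438) = 13 + 461*(-438) = 13 - 201918 = -201905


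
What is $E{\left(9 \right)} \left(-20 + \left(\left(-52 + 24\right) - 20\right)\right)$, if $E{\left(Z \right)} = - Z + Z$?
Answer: $0$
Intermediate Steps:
$E{\left(Z \right)} = 0$
$E{\left(9 \right)} \left(-20 + \left(\left(-52 + 24\right) - 20\right)\right) = 0 \left(-20 + \left(\left(-52 + 24\right) - 20\right)\right) = 0 \left(-20 - 48\right) = 0 \left(-68\right) = 0$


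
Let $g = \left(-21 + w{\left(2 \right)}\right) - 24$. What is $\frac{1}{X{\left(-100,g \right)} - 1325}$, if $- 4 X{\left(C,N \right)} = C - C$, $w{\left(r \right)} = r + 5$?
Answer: $- \frac{1}{1325} \approx -0.00075472$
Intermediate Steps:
$w{\left(r \right)} = 5 + r$
$g = -38$ ($g = \left(-21 + \left(5 + 2\right)\right) - 24 = \left(-21 + 7\right) - 24 = -14 - 24 = -38$)
$X{\left(C,N \right)} = 0$ ($X{\left(C,N \right)} = - \frac{C - C}{4} = \left(- \frac{1}{4}\right) 0 = 0$)
$\frac{1}{X{\left(-100,g \right)} - 1325} = \frac{1}{0 - 1325} = \frac{1}{-1325} = - \frac{1}{1325}$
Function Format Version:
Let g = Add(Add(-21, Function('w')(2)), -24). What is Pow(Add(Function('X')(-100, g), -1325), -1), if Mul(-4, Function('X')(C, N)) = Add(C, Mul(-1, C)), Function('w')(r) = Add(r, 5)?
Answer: Rational(-1, 1325) ≈ -0.00075472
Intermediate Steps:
Function('w')(r) = Add(5, r)
g = -38 (g = Add(Add(-21, Add(5, 2)), -24) = Add(Add(-21, 7), -24) = Add(-14, -24) = -38)
Function('X')(C, N) = 0 (Function('X')(C, N) = Mul(Rational(-1, 4), Add(C, Mul(-1, C))) = Mul(Rational(-1, 4), 0) = 0)
Pow(Add(Function('X')(-100, g), -1325), -1) = Pow(Add(0, -1325), -1) = Pow(-1325, -1) = Rational(-1, 1325)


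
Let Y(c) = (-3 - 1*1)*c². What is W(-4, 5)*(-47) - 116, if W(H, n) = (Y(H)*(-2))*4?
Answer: -24180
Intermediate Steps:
Y(c) = -4*c² (Y(c) = (-3 - 1)*c² = -4*c²)
W(H, n) = 32*H² (W(H, n) = (-4*H²*(-2))*4 = (8*H²)*4 = 32*H²)
W(-4, 5)*(-47) - 116 = (32*(-4)²)*(-47) - 116 = (32*16)*(-47) - 116 = 512*(-47) - 116 = -24064 - 116 = -24180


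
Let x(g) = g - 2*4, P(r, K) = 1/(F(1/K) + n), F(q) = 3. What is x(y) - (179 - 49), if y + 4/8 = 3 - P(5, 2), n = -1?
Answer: -136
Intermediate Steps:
P(r, K) = ½ (P(r, K) = 1/(3 - 1) = 1/2 = ½)
y = 2 (y = -½ + (3 - 1*½) = -½ + (3 - ½) = -½ + 5/2 = 2)
x(g) = -8 + g (x(g) = g - 8 = -8 + g)
x(y) - (179 - 49) = (-8 + 2) - (179 - 49) = -6 - 1*130 = -6 - 130 = -136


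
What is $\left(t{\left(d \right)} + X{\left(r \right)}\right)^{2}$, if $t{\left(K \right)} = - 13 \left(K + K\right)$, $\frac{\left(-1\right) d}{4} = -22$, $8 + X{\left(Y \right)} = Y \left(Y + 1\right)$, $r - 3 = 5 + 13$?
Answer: $3363556$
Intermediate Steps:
$r = 21$ ($r = 3 + \left(5 + 13\right) = 3 + 18 = 21$)
$X{\left(Y \right)} = -8 + Y \left(1 + Y\right)$ ($X{\left(Y \right)} = -8 + Y \left(Y + 1\right) = -8 + Y \left(1 + Y\right)$)
$d = 88$ ($d = \left(-4\right) \left(-22\right) = 88$)
$t{\left(K \right)} = - 26 K$ ($t{\left(K \right)} = - 13 \cdot 2 K = - 26 K$)
$\left(t{\left(d \right)} + X{\left(r \right)}\right)^{2} = \left(\left(-26\right) 88 + \left(-8 + 21 + 21^{2}\right)\right)^{2} = \left(-2288 + \left(-8 + 21 + 441\right)\right)^{2} = \left(-2288 + 454\right)^{2} = \left(-1834\right)^{2} = 3363556$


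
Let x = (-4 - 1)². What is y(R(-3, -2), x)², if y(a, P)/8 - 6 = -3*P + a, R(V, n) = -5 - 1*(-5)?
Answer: 304704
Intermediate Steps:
x = 25 (x = (-5)² = 25)
R(V, n) = 0 (R(V, n) = -5 + 5 = 0)
y(a, P) = 48 - 24*P + 8*a (y(a, P) = 48 + 8*(-3*P + a) = 48 + 8*(a - 3*P) = 48 + (-24*P + 8*a) = 48 - 24*P + 8*a)
y(R(-3, -2), x)² = (48 - 24*25 + 8*0)² = (48 - 600 + 0)² = (-552)² = 304704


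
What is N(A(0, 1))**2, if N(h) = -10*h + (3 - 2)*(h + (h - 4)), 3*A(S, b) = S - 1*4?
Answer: 400/9 ≈ 44.444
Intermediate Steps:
A(S, b) = -4/3 + S/3 (A(S, b) = (S - 1*4)/3 = (S - 4)/3 = (-4 + S)/3 = -4/3 + S/3)
N(h) = -4 - 8*h (N(h) = -10*h + 1*(h + (-4 + h)) = -10*h + 1*(-4 + 2*h) = -10*h + (-4 + 2*h) = -4 - 8*h)
N(A(0, 1))**2 = (-4 - 8*(-4/3 + (1/3)*0))**2 = (-4 - 8*(-4/3 + 0))**2 = (-4 - 8*(-4/3))**2 = (-4 + 32/3)**2 = (20/3)**2 = 400/9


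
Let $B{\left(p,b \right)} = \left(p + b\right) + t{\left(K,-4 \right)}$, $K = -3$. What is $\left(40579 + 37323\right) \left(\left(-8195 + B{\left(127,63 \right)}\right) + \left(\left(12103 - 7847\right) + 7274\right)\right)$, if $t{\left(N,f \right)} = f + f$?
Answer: $273981334$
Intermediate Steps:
$t{\left(N,f \right)} = 2 f$
$B{\left(p,b \right)} = -8 + b + p$ ($B{\left(p,b \right)} = \left(p + b\right) + 2 \left(-4\right) = \left(b + p\right) - 8 = -8 + b + p$)
$\left(40579 + 37323\right) \left(\left(-8195 + B{\left(127,63 \right)}\right) + \left(\left(12103 - 7847\right) + 7274\right)\right) = \left(40579 + 37323\right) \left(\left(-8195 + \left(-8 + 63 + 127\right)\right) + \left(\left(12103 - 7847\right) + 7274\right)\right) = 77902 \left(\left(-8195 + 182\right) + \left(4256 + 7274\right)\right) = 77902 \left(-8013 + 11530\right) = 77902 \cdot 3517 = 273981334$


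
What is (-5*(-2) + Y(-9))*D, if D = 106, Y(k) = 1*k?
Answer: 106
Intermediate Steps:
Y(k) = k
(-5*(-2) + Y(-9))*D = (-5*(-2) - 9)*106 = (10 - 9)*106 = 1*106 = 106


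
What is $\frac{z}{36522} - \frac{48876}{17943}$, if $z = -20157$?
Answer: $- \frac{238525147}{72812694} \approx -3.2759$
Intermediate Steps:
$\frac{z}{36522} - \frac{48876}{17943} = - \frac{20157}{36522} - \frac{48876}{17943} = \left(-20157\right) \frac{1}{36522} - \frac{16292}{5981} = - \frac{6719}{12174} - \frac{16292}{5981} = - \frac{238525147}{72812694}$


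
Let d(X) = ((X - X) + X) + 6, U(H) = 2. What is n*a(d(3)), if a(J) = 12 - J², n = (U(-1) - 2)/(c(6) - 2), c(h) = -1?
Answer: 0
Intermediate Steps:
d(X) = 6 + X (d(X) = (0 + X) + 6 = X + 6 = 6 + X)
n = 0 (n = (2 - 2)/(-1 - 2) = 0/(-3) = 0*(-⅓) = 0)
n*a(d(3)) = 0*(12 - (6 + 3)²) = 0*(12 - 1*9²) = 0*(12 - 1*81) = 0*(12 - 81) = 0*(-69) = 0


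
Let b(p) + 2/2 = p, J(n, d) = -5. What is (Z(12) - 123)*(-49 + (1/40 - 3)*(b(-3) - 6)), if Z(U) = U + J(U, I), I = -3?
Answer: 2233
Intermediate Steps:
b(p) = -1 + p
Z(U) = -5 + U (Z(U) = U - 5 = -5 + U)
(Z(12) - 123)*(-49 + (1/40 - 3)*(b(-3) - 6)) = ((-5 + 12) - 123)*(-49 + (1/40 - 3)*((-1 - 3) - 6)) = (7 - 123)*(-49 + (1/40 - 3)*(-4 - 6)) = -116*(-49 - 119/40*(-10)) = -116*(-49 + 119/4) = -116*(-77/4) = 2233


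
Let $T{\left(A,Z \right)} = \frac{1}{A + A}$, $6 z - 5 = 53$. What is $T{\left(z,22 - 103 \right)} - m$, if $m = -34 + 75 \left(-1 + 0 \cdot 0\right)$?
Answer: $\frac{6325}{58} \approx 109.05$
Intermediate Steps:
$z = \frac{29}{3}$ ($z = \frac{5}{6} + \frac{1}{6} \cdot 53 = \frac{5}{6} + \frac{53}{6} = \frac{29}{3} \approx 9.6667$)
$T{\left(A,Z \right)} = \frac{1}{2 A}$
$m = -109$ ($m = -34 + 75 \left(-1 + 0\right) = -34 + 75 \left(-1\right) = -34 - 75 = -109$)
$T{\left(z,22 - 103 \right)} - m = \frac{1}{2 \cdot \frac{29}{3}} - -109 = \frac{1}{2} \cdot \frac{3}{29} + 109 = \frac{3}{58} + 109 = \frac{6325}{58}$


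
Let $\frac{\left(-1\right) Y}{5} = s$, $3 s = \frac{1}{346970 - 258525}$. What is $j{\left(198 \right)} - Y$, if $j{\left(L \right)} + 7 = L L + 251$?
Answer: $\frac{2093387017}{53067} \approx 39448.0$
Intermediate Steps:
$s = \frac{1}{265335}$ ($s = \frac{1}{3 \left(346970 - 258525\right)} = \frac{1}{3 \cdot 88445} = \frac{1}{3} \cdot \frac{1}{88445} = \frac{1}{265335} \approx 3.7688 \cdot 10^{-6}$)
$j{\left(L \right)} = 244 + L^{2}$ ($j{\left(L \right)} = -7 + \left(L L + 251\right) = -7 + \left(L^{2} + 251\right) = -7 + \left(251 + L^{2}\right) = 244 + L^{2}$)
$Y = - \frac{1}{53067}$ ($Y = \left(-5\right) \frac{1}{265335} = - \frac{1}{53067} \approx -1.8844 \cdot 10^{-5}$)
$j{\left(198 \right)} - Y = \left(244 + 198^{2}\right) - - \frac{1}{53067} = \left(244 + 39204\right) + \frac{1}{53067} = 39448 + \frac{1}{53067} = \frac{2093387017}{53067}$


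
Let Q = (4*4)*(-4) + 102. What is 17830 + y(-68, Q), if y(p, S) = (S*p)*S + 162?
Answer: -80200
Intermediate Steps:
Q = 38 (Q = 16*(-4) + 102 = -64 + 102 = 38)
y(p, S) = 162 + p*S**2 (y(p, S) = p*S**2 + 162 = 162 + p*S**2)
17830 + y(-68, Q) = 17830 + (162 - 68*38**2) = 17830 + (162 - 68*1444) = 17830 + (162 - 98192) = 17830 - 98030 = -80200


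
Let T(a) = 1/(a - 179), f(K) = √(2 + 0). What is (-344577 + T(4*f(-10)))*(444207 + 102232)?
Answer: -6026984672310308/32009 - 2185756*√2/32009 ≈ -1.8829e+11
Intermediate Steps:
f(K) = √2
T(a) = 1/(-179 + a)
(-344577 + T(4*f(-10)))*(444207 + 102232) = (-344577 + 1/(-179 + 4*√2))*(444207 + 102232) = (-344577 + 1/(-179 + 4*√2))*546439 = -188290311303 + 546439/(-179 + 4*√2)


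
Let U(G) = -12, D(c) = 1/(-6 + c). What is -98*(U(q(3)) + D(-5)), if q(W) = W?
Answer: 13034/11 ≈ 1184.9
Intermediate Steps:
-98*(U(q(3)) + D(-5)) = -98*(-12 + 1/(-6 - 5)) = -98*(-12 + 1/(-11)) = -98*(-12 - 1/11) = -98*(-133/11) = 13034/11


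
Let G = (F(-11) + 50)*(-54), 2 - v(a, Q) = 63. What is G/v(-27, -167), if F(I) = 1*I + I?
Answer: 1512/61 ≈ 24.787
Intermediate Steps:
v(a, Q) = -61 (v(a, Q) = 2 - 1*63 = 2 - 63 = -61)
F(I) = 2*I (F(I) = I + I = 2*I)
G = -1512 (G = (2*(-11) + 50)*(-54) = (-22 + 50)*(-54) = 28*(-54) = -1512)
G/v(-27, -167) = -1512/(-61) = -1512*(-1/61) = 1512/61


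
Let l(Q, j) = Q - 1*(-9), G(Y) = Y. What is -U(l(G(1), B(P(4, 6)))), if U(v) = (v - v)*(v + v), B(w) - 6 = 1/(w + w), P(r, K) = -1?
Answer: 0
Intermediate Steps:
B(w) = 6 + 1/(2*w) (B(w) = 6 + 1/(w + w) = 6 + 1/(2*w))
l(Q, j) = 9 + Q (l(Q, j) = Q + 9 = 9 + Q)
U(v) = 0 (U(v) = 0*(2*v) = 0)
-U(l(G(1), B(P(4, 6)))) = -1*0 = 0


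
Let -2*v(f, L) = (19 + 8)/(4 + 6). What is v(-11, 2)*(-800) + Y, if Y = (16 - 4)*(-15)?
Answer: 900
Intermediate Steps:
v(f, L) = -27/20 (v(f, L) = -(19 + 8)/(2*(4 + 6)) = -27/(2*10) = -1/2*27/10 = -27/20)
Y = -180 (Y = 12*(-15) = -180)
v(-11, 2)*(-800) + Y = -27/20*(-800) - 180 = 1080 - 180 = 900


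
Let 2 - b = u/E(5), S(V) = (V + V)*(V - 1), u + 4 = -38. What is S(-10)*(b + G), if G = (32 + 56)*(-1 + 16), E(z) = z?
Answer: 292688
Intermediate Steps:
u = -42 (u = -4 - 38 = -42)
G = 1320 (G = 88*15 = 1320)
S(V) = 2*V*(-1 + V) (S(V) = (2*V)*(-1 + V) = 2*V*(-1 + V))
b = 52/5 (b = 2 - (-42)/5 = 2 - 1*(-42/5) = 2 + 42/5 = 52/5 ≈ 10.400)
S(-10)*(b + G) = (2*(-10)*(-1 - 10))*(52/5 + 1320) = (2*(-10)*(-11))*(6652/5) = 220*(6652/5) = 292688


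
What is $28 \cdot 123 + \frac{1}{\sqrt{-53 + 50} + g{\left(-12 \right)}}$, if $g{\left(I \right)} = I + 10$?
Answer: $\frac{24106}{7} - \frac{i \sqrt{3}}{7} \approx 3443.7 - 0.24744 i$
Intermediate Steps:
$g{\left(I \right)} = 10 + I$
$28 \cdot 123 + \frac{1}{\sqrt{-53 + 50} + g{\left(-12 \right)}} = 28 \cdot 123 + \frac{1}{\sqrt{-53 + 50} + \left(10 - 12\right)} = 3444 + \frac{1}{\sqrt{-3} - 2} = 3444 + \frac{1}{i \sqrt{3} - 2} = 3444 + \frac{1}{-2 + i \sqrt{3}}$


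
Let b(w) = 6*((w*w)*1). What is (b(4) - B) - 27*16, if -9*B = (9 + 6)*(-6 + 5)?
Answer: -1013/3 ≈ -337.67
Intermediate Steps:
B = 5/3 (B = -(9 + 6)*(-6 + 5)/9 = -5*(-1)/3 = -1/9*(-15) = 5/3 ≈ 1.6667)
b(w) = 6*w**2 (b(w) = 6*(w**2*1) = 6*w**2)
(b(4) - B) - 27*16 = (6*4**2 - 1*5/3) - 27*16 = (6*16 - 5/3) - 432 = (96 - 5/3) - 432 = 283/3 - 432 = -1013/3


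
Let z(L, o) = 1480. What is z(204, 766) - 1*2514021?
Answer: -2512541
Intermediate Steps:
z(204, 766) - 1*2514021 = 1480 - 1*2514021 = 1480 - 2514021 = -2512541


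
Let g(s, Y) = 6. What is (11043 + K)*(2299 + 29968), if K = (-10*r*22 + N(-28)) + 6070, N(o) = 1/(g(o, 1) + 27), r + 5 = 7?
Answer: 17753626070/33 ≈ 5.3799e+8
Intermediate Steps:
r = 2 (r = -5 + 7 = 2)
N(o) = 1/33 (N(o) = 1/(6 + 27) = 1/33)
K = 185791/33 (K = (-10*2*22 + 1/33) + 6070 = (-20*22 + 1/33) + 6070 = (-440 + 1/33) + 6070 = -14519/33 + 6070 = 185791/33 ≈ 5630.0)
(11043 + K)*(2299 + 29968) = (11043 + 185791/33)*(2299 + 29968) = (550210/33)*32267 = 17753626070/33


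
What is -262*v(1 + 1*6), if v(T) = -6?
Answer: 1572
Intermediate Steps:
-262*v(1 + 1*6) = -262*(-6) = 1572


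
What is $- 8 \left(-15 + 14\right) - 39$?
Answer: $-31$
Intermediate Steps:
$- 8 \left(-15 + 14\right) - 39 = \left(-8\right) \left(-1\right) - 39 = 8 - 39 = -31$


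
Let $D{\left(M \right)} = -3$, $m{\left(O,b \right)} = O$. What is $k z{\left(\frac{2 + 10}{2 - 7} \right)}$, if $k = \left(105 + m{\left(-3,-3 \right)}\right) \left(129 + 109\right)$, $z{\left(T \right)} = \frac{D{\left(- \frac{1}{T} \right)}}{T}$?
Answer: $30345$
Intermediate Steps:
$z{\left(T \right)} = - \frac{3}{T}$
$k = 24276$ ($k = \left(105 - 3\right) \left(129 + 109\right) = 102 \cdot 238 = 24276$)
$k z{\left(\frac{2 + 10}{2 - 7} \right)} = 24276 \left(- \frac{3}{\left(2 + 10\right) \frac{1}{2 - 7}}\right) = 24276 \left(- \frac{3}{12 \frac{1}{-5}}\right) = 24276 \left(- \frac{3}{12 \left(- \frac{1}{5}\right)}\right) = 24276 \left(- \frac{3}{- \frac{12}{5}}\right) = 24276 \left(\left(-3\right) \left(- \frac{5}{12}\right)\right) = 24276 \cdot \frac{5}{4} = 30345$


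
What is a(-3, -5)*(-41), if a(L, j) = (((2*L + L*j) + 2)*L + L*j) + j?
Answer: 943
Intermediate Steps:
a(L, j) = j + L*j + L*(2 + 2*L + L*j) (a(L, j) = ((2 + 2*L + L*j)*L + L*j) + j = (L*(2 + 2*L + L*j) + L*j) + j = (L*j + L*(2 + 2*L + L*j)) + j = j + L*j + L*(2 + 2*L + L*j))
a(-3, -5)*(-41) = (-5 + 2*(-3) + 2*(-3)² - 3*(-5) - 5*(-3)²)*(-41) = (-5 - 6 + 2*9 + 15 - 5*9)*(-41) = (-5 - 6 + 18 + 15 - 45)*(-41) = -23*(-41) = 943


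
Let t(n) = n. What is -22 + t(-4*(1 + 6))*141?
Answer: -3970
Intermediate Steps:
-22 + t(-4*(1 + 6))*141 = -22 - 4*(1 + 6)*141 = -22 - 4*7*141 = -22 - 28*141 = -22 - 3948 = -3970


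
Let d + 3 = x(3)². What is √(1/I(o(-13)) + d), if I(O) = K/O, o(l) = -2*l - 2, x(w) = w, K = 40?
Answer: √165/5 ≈ 2.5690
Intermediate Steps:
o(l) = -2 - 2*l
I(O) = 40/O
d = 6 (d = -3 + 3² = -3 + 9 = 6)
√(1/I(o(-13)) + d) = √(1/(40/(-2 - 2*(-13))) + 6) = √(1/(40/(-2 + 26)) + 6) = √(1/(40/24) + 6) = √(1/(40*(1/24)) + 6) = √(1/(5/3) + 6) = √(⅗ + 6) = √(33/5) = √165/5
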